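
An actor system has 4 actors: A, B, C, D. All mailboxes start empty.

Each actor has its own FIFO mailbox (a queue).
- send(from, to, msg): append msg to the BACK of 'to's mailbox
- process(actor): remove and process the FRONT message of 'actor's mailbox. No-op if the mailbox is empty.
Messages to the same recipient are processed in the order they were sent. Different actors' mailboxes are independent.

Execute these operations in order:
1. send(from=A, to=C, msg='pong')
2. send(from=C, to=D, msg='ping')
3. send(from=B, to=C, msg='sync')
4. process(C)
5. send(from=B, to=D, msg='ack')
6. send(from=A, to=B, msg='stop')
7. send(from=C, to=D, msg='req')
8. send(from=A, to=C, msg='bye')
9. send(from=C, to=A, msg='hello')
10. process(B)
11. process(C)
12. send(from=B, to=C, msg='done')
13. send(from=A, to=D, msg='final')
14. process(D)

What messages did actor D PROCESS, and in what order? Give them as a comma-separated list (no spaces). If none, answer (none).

After 1 (send(from=A, to=C, msg='pong')): A:[] B:[] C:[pong] D:[]
After 2 (send(from=C, to=D, msg='ping')): A:[] B:[] C:[pong] D:[ping]
After 3 (send(from=B, to=C, msg='sync')): A:[] B:[] C:[pong,sync] D:[ping]
After 4 (process(C)): A:[] B:[] C:[sync] D:[ping]
After 5 (send(from=B, to=D, msg='ack')): A:[] B:[] C:[sync] D:[ping,ack]
After 6 (send(from=A, to=B, msg='stop')): A:[] B:[stop] C:[sync] D:[ping,ack]
After 7 (send(from=C, to=D, msg='req')): A:[] B:[stop] C:[sync] D:[ping,ack,req]
After 8 (send(from=A, to=C, msg='bye')): A:[] B:[stop] C:[sync,bye] D:[ping,ack,req]
After 9 (send(from=C, to=A, msg='hello')): A:[hello] B:[stop] C:[sync,bye] D:[ping,ack,req]
After 10 (process(B)): A:[hello] B:[] C:[sync,bye] D:[ping,ack,req]
After 11 (process(C)): A:[hello] B:[] C:[bye] D:[ping,ack,req]
After 12 (send(from=B, to=C, msg='done')): A:[hello] B:[] C:[bye,done] D:[ping,ack,req]
After 13 (send(from=A, to=D, msg='final')): A:[hello] B:[] C:[bye,done] D:[ping,ack,req,final]
After 14 (process(D)): A:[hello] B:[] C:[bye,done] D:[ack,req,final]

Answer: ping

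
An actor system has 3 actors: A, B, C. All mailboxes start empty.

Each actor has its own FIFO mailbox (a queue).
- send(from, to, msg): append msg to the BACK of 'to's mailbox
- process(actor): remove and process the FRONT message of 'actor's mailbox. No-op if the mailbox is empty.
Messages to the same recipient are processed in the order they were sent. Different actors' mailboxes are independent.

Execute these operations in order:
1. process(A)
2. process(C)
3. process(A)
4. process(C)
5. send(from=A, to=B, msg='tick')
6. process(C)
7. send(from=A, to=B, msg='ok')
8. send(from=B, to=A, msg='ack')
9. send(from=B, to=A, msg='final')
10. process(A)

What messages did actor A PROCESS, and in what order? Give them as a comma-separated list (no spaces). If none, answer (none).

Answer: ack

Derivation:
After 1 (process(A)): A:[] B:[] C:[]
After 2 (process(C)): A:[] B:[] C:[]
After 3 (process(A)): A:[] B:[] C:[]
After 4 (process(C)): A:[] B:[] C:[]
After 5 (send(from=A, to=B, msg='tick')): A:[] B:[tick] C:[]
After 6 (process(C)): A:[] B:[tick] C:[]
After 7 (send(from=A, to=B, msg='ok')): A:[] B:[tick,ok] C:[]
After 8 (send(from=B, to=A, msg='ack')): A:[ack] B:[tick,ok] C:[]
After 9 (send(from=B, to=A, msg='final')): A:[ack,final] B:[tick,ok] C:[]
After 10 (process(A)): A:[final] B:[tick,ok] C:[]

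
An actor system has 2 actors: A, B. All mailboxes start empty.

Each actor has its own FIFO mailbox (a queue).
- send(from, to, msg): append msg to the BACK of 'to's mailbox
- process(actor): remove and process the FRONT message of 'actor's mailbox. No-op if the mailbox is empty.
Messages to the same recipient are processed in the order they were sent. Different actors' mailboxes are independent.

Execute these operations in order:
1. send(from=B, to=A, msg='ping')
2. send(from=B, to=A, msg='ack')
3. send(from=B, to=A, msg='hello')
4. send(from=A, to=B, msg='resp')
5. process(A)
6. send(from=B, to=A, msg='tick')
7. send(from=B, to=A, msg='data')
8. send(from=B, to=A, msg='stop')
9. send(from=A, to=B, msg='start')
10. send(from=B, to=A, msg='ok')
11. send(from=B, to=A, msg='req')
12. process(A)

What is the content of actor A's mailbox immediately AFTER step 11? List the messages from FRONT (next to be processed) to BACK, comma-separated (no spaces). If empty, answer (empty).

After 1 (send(from=B, to=A, msg='ping')): A:[ping] B:[]
After 2 (send(from=B, to=A, msg='ack')): A:[ping,ack] B:[]
After 3 (send(from=B, to=A, msg='hello')): A:[ping,ack,hello] B:[]
After 4 (send(from=A, to=B, msg='resp')): A:[ping,ack,hello] B:[resp]
After 5 (process(A)): A:[ack,hello] B:[resp]
After 6 (send(from=B, to=A, msg='tick')): A:[ack,hello,tick] B:[resp]
After 7 (send(from=B, to=A, msg='data')): A:[ack,hello,tick,data] B:[resp]
After 8 (send(from=B, to=A, msg='stop')): A:[ack,hello,tick,data,stop] B:[resp]
After 9 (send(from=A, to=B, msg='start')): A:[ack,hello,tick,data,stop] B:[resp,start]
After 10 (send(from=B, to=A, msg='ok')): A:[ack,hello,tick,data,stop,ok] B:[resp,start]
After 11 (send(from=B, to=A, msg='req')): A:[ack,hello,tick,data,stop,ok,req] B:[resp,start]

ack,hello,tick,data,stop,ok,req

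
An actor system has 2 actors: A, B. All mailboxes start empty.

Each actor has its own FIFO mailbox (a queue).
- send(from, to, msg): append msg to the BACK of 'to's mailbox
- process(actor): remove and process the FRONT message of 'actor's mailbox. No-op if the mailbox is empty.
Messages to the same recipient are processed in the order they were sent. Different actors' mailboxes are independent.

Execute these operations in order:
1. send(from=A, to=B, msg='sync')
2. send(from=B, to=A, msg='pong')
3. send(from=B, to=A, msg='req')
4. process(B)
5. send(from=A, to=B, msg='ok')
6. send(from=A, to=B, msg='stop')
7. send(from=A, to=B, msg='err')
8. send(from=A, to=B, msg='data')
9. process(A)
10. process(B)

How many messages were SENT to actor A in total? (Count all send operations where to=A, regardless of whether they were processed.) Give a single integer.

Answer: 2

Derivation:
After 1 (send(from=A, to=B, msg='sync')): A:[] B:[sync]
After 2 (send(from=B, to=A, msg='pong')): A:[pong] B:[sync]
After 3 (send(from=B, to=A, msg='req')): A:[pong,req] B:[sync]
After 4 (process(B)): A:[pong,req] B:[]
After 5 (send(from=A, to=B, msg='ok')): A:[pong,req] B:[ok]
After 6 (send(from=A, to=B, msg='stop')): A:[pong,req] B:[ok,stop]
After 7 (send(from=A, to=B, msg='err')): A:[pong,req] B:[ok,stop,err]
After 8 (send(from=A, to=B, msg='data')): A:[pong,req] B:[ok,stop,err,data]
After 9 (process(A)): A:[req] B:[ok,stop,err,data]
After 10 (process(B)): A:[req] B:[stop,err,data]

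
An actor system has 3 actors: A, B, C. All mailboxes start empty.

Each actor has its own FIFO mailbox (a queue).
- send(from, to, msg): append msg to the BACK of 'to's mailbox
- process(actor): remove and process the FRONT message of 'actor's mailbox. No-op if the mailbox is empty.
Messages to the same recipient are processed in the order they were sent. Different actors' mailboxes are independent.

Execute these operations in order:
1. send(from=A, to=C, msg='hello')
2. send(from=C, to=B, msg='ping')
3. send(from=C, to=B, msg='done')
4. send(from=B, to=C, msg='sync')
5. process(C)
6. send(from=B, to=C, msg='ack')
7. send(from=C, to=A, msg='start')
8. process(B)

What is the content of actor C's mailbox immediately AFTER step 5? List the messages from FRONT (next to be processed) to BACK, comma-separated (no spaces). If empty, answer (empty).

After 1 (send(from=A, to=C, msg='hello')): A:[] B:[] C:[hello]
After 2 (send(from=C, to=B, msg='ping')): A:[] B:[ping] C:[hello]
After 3 (send(from=C, to=B, msg='done')): A:[] B:[ping,done] C:[hello]
After 4 (send(from=B, to=C, msg='sync')): A:[] B:[ping,done] C:[hello,sync]
After 5 (process(C)): A:[] B:[ping,done] C:[sync]

sync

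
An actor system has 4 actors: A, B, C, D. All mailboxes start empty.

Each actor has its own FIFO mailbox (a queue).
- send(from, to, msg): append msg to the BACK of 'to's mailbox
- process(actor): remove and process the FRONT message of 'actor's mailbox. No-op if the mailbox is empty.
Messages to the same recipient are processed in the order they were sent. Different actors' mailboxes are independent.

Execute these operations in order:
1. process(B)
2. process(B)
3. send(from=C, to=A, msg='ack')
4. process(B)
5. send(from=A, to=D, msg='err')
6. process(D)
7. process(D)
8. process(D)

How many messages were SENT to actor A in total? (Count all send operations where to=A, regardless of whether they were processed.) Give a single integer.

Answer: 1

Derivation:
After 1 (process(B)): A:[] B:[] C:[] D:[]
After 2 (process(B)): A:[] B:[] C:[] D:[]
After 3 (send(from=C, to=A, msg='ack')): A:[ack] B:[] C:[] D:[]
After 4 (process(B)): A:[ack] B:[] C:[] D:[]
After 5 (send(from=A, to=D, msg='err')): A:[ack] B:[] C:[] D:[err]
After 6 (process(D)): A:[ack] B:[] C:[] D:[]
After 7 (process(D)): A:[ack] B:[] C:[] D:[]
After 8 (process(D)): A:[ack] B:[] C:[] D:[]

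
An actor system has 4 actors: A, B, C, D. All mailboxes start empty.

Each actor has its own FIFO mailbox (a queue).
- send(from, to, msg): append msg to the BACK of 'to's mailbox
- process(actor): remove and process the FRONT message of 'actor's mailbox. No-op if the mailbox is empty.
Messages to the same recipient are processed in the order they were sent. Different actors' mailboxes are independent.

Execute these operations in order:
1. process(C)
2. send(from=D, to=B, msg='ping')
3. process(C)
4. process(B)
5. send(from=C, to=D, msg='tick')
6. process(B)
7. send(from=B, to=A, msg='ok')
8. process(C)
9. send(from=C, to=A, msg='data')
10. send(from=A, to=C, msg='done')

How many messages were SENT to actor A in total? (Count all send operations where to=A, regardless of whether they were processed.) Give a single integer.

After 1 (process(C)): A:[] B:[] C:[] D:[]
After 2 (send(from=D, to=B, msg='ping')): A:[] B:[ping] C:[] D:[]
After 3 (process(C)): A:[] B:[ping] C:[] D:[]
After 4 (process(B)): A:[] B:[] C:[] D:[]
After 5 (send(from=C, to=D, msg='tick')): A:[] B:[] C:[] D:[tick]
After 6 (process(B)): A:[] B:[] C:[] D:[tick]
After 7 (send(from=B, to=A, msg='ok')): A:[ok] B:[] C:[] D:[tick]
After 8 (process(C)): A:[ok] B:[] C:[] D:[tick]
After 9 (send(from=C, to=A, msg='data')): A:[ok,data] B:[] C:[] D:[tick]
After 10 (send(from=A, to=C, msg='done')): A:[ok,data] B:[] C:[done] D:[tick]

Answer: 2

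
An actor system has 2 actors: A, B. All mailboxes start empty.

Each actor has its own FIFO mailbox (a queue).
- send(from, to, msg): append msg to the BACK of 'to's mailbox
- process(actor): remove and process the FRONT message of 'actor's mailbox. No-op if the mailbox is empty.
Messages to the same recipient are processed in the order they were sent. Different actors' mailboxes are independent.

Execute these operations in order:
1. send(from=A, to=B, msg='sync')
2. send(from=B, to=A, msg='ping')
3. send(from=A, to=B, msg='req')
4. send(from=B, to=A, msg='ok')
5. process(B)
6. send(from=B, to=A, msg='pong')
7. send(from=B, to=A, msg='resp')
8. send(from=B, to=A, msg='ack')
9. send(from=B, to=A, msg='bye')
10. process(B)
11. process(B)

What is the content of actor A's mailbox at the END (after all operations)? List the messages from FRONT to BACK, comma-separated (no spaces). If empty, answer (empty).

Answer: ping,ok,pong,resp,ack,bye

Derivation:
After 1 (send(from=A, to=B, msg='sync')): A:[] B:[sync]
After 2 (send(from=B, to=A, msg='ping')): A:[ping] B:[sync]
After 3 (send(from=A, to=B, msg='req')): A:[ping] B:[sync,req]
After 4 (send(from=B, to=A, msg='ok')): A:[ping,ok] B:[sync,req]
After 5 (process(B)): A:[ping,ok] B:[req]
After 6 (send(from=B, to=A, msg='pong')): A:[ping,ok,pong] B:[req]
After 7 (send(from=B, to=A, msg='resp')): A:[ping,ok,pong,resp] B:[req]
After 8 (send(from=B, to=A, msg='ack')): A:[ping,ok,pong,resp,ack] B:[req]
After 9 (send(from=B, to=A, msg='bye')): A:[ping,ok,pong,resp,ack,bye] B:[req]
After 10 (process(B)): A:[ping,ok,pong,resp,ack,bye] B:[]
After 11 (process(B)): A:[ping,ok,pong,resp,ack,bye] B:[]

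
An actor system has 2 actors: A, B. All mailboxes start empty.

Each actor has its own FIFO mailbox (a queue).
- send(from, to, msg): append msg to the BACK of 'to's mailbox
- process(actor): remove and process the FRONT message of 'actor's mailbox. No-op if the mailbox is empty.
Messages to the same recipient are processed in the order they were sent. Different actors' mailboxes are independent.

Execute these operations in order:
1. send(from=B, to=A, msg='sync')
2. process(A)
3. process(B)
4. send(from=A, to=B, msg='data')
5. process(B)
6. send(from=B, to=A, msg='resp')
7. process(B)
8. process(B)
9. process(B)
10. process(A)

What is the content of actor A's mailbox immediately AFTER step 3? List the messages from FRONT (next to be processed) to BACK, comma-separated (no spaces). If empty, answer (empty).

After 1 (send(from=B, to=A, msg='sync')): A:[sync] B:[]
After 2 (process(A)): A:[] B:[]
After 3 (process(B)): A:[] B:[]

(empty)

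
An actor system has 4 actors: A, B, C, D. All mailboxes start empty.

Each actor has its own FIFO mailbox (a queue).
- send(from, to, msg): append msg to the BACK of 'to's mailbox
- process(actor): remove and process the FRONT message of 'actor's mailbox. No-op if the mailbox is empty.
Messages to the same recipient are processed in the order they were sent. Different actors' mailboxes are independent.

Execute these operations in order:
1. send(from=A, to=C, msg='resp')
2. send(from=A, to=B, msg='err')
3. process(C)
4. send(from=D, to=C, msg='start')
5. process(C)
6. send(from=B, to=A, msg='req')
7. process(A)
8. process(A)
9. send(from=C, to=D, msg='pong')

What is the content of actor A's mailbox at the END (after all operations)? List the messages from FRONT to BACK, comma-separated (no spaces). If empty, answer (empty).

After 1 (send(from=A, to=C, msg='resp')): A:[] B:[] C:[resp] D:[]
After 2 (send(from=A, to=B, msg='err')): A:[] B:[err] C:[resp] D:[]
After 3 (process(C)): A:[] B:[err] C:[] D:[]
After 4 (send(from=D, to=C, msg='start')): A:[] B:[err] C:[start] D:[]
After 5 (process(C)): A:[] B:[err] C:[] D:[]
After 6 (send(from=B, to=A, msg='req')): A:[req] B:[err] C:[] D:[]
After 7 (process(A)): A:[] B:[err] C:[] D:[]
After 8 (process(A)): A:[] B:[err] C:[] D:[]
After 9 (send(from=C, to=D, msg='pong')): A:[] B:[err] C:[] D:[pong]

Answer: (empty)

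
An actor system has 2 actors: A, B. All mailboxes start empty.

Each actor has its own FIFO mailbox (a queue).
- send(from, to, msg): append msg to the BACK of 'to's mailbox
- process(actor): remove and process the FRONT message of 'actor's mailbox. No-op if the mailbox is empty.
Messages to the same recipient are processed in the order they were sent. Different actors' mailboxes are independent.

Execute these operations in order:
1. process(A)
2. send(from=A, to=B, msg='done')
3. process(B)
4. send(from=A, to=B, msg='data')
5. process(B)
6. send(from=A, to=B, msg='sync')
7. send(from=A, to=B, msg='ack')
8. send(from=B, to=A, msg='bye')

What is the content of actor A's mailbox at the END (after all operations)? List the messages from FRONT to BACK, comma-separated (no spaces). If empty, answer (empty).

After 1 (process(A)): A:[] B:[]
After 2 (send(from=A, to=B, msg='done')): A:[] B:[done]
After 3 (process(B)): A:[] B:[]
After 4 (send(from=A, to=B, msg='data')): A:[] B:[data]
After 5 (process(B)): A:[] B:[]
After 6 (send(from=A, to=B, msg='sync')): A:[] B:[sync]
After 7 (send(from=A, to=B, msg='ack')): A:[] B:[sync,ack]
After 8 (send(from=B, to=A, msg='bye')): A:[bye] B:[sync,ack]

Answer: bye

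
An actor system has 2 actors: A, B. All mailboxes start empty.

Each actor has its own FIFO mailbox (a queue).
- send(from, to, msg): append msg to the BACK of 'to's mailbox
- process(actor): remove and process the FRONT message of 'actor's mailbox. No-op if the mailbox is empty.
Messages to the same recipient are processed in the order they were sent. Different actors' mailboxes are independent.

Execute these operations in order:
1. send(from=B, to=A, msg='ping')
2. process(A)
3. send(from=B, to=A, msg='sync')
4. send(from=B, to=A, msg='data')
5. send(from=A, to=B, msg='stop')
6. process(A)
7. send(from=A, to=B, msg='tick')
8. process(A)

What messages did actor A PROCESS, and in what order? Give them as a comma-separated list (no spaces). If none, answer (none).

After 1 (send(from=B, to=A, msg='ping')): A:[ping] B:[]
After 2 (process(A)): A:[] B:[]
After 3 (send(from=B, to=A, msg='sync')): A:[sync] B:[]
After 4 (send(from=B, to=A, msg='data')): A:[sync,data] B:[]
After 5 (send(from=A, to=B, msg='stop')): A:[sync,data] B:[stop]
After 6 (process(A)): A:[data] B:[stop]
After 7 (send(from=A, to=B, msg='tick')): A:[data] B:[stop,tick]
After 8 (process(A)): A:[] B:[stop,tick]

Answer: ping,sync,data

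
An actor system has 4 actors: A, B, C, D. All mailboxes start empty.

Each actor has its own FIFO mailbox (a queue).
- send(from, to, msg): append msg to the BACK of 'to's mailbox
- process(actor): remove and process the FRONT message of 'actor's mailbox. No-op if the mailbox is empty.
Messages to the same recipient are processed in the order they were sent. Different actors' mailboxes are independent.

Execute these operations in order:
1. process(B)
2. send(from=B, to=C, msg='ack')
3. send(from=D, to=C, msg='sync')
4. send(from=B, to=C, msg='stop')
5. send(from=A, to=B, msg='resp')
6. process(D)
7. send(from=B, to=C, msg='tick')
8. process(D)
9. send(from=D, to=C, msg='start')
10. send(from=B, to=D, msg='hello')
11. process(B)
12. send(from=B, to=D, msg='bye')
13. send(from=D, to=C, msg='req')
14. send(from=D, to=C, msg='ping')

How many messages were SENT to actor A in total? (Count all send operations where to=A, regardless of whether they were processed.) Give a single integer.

Answer: 0

Derivation:
After 1 (process(B)): A:[] B:[] C:[] D:[]
After 2 (send(from=B, to=C, msg='ack')): A:[] B:[] C:[ack] D:[]
After 3 (send(from=D, to=C, msg='sync')): A:[] B:[] C:[ack,sync] D:[]
After 4 (send(from=B, to=C, msg='stop')): A:[] B:[] C:[ack,sync,stop] D:[]
After 5 (send(from=A, to=B, msg='resp')): A:[] B:[resp] C:[ack,sync,stop] D:[]
After 6 (process(D)): A:[] B:[resp] C:[ack,sync,stop] D:[]
After 7 (send(from=B, to=C, msg='tick')): A:[] B:[resp] C:[ack,sync,stop,tick] D:[]
After 8 (process(D)): A:[] B:[resp] C:[ack,sync,stop,tick] D:[]
After 9 (send(from=D, to=C, msg='start')): A:[] B:[resp] C:[ack,sync,stop,tick,start] D:[]
After 10 (send(from=B, to=D, msg='hello')): A:[] B:[resp] C:[ack,sync,stop,tick,start] D:[hello]
After 11 (process(B)): A:[] B:[] C:[ack,sync,stop,tick,start] D:[hello]
After 12 (send(from=B, to=D, msg='bye')): A:[] B:[] C:[ack,sync,stop,tick,start] D:[hello,bye]
After 13 (send(from=D, to=C, msg='req')): A:[] B:[] C:[ack,sync,stop,tick,start,req] D:[hello,bye]
After 14 (send(from=D, to=C, msg='ping')): A:[] B:[] C:[ack,sync,stop,tick,start,req,ping] D:[hello,bye]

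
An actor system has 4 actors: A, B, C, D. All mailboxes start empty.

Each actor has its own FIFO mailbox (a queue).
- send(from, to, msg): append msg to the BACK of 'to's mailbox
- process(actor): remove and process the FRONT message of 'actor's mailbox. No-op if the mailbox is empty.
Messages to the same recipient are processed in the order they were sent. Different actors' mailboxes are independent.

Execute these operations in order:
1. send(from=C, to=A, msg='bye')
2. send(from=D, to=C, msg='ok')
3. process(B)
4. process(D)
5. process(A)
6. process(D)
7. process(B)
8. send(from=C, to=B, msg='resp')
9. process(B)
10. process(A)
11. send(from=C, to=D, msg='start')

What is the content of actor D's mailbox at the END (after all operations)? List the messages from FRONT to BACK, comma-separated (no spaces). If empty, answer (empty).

After 1 (send(from=C, to=A, msg='bye')): A:[bye] B:[] C:[] D:[]
After 2 (send(from=D, to=C, msg='ok')): A:[bye] B:[] C:[ok] D:[]
After 3 (process(B)): A:[bye] B:[] C:[ok] D:[]
After 4 (process(D)): A:[bye] B:[] C:[ok] D:[]
After 5 (process(A)): A:[] B:[] C:[ok] D:[]
After 6 (process(D)): A:[] B:[] C:[ok] D:[]
After 7 (process(B)): A:[] B:[] C:[ok] D:[]
After 8 (send(from=C, to=B, msg='resp')): A:[] B:[resp] C:[ok] D:[]
After 9 (process(B)): A:[] B:[] C:[ok] D:[]
After 10 (process(A)): A:[] B:[] C:[ok] D:[]
After 11 (send(from=C, to=D, msg='start')): A:[] B:[] C:[ok] D:[start]

Answer: start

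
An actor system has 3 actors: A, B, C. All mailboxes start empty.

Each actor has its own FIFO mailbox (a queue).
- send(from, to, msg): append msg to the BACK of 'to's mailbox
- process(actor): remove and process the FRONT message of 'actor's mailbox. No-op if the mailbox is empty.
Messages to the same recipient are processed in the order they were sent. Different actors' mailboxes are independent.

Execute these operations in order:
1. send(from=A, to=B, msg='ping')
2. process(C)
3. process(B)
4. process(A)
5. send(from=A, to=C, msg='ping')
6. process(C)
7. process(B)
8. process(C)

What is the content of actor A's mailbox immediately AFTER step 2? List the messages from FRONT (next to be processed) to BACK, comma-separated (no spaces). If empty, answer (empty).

After 1 (send(from=A, to=B, msg='ping')): A:[] B:[ping] C:[]
After 2 (process(C)): A:[] B:[ping] C:[]

(empty)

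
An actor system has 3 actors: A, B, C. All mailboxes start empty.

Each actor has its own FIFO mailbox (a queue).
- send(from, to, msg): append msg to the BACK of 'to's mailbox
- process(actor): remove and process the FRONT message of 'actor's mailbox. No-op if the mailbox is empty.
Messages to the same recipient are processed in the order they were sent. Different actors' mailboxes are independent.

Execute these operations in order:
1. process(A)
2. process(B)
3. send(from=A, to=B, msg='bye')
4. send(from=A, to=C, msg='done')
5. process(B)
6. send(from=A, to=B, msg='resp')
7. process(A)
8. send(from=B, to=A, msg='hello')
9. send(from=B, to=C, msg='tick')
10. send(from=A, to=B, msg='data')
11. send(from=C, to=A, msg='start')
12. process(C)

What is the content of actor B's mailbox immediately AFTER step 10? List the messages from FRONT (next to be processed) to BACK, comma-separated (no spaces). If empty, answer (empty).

After 1 (process(A)): A:[] B:[] C:[]
After 2 (process(B)): A:[] B:[] C:[]
After 3 (send(from=A, to=B, msg='bye')): A:[] B:[bye] C:[]
After 4 (send(from=A, to=C, msg='done')): A:[] B:[bye] C:[done]
After 5 (process(B)): A:[] B:[] C:[done]
After 6 (send(from=A, to=B, msg='resp')): A:[] B:[resp] C:[done]
After 7 (process(A)): A:[] B:[resp] C:[done]
After 8 (send(from=B, to=A, msg='hello')): A:[hello] B:[resp] C:[done]
After 9 (send(from=B, to=C, msg='tick')): A:[hello] B:[resp] C:[done,tick]
After 10 (send(from=A, to=B, msg='data')): A:[hello] B:[resp,data] C:[done,tick]

resp,data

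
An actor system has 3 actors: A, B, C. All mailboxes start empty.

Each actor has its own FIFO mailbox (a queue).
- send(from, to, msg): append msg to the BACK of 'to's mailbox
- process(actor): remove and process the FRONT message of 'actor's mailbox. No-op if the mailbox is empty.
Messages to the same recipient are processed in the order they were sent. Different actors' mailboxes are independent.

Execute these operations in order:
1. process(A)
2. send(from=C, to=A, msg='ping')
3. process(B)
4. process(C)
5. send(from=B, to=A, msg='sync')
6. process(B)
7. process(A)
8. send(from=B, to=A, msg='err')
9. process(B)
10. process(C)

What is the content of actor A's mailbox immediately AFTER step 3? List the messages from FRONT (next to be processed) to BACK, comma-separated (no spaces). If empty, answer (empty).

After 1 (process(A)): A:[] B:[] C:[]
After 2 (send(from=C, to=A, msg='ping')): A:[ping] B:[] C:[]
After 3 (process(B)): A:[ping] B:[] C:[]

ping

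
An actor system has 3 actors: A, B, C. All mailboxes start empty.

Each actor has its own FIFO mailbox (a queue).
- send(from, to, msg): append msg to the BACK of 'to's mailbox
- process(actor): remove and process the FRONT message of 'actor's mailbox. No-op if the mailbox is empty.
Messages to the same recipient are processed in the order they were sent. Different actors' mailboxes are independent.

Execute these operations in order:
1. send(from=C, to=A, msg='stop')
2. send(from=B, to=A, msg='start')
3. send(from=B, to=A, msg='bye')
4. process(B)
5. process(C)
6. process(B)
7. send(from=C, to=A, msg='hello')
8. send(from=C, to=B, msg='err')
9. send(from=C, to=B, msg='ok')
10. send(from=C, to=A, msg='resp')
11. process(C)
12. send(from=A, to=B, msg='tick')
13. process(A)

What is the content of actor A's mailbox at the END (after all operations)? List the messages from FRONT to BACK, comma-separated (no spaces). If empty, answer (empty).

Answer: start,bye,hello,resp

Derivation:
After 1 (send(from=C, to=A, msg='stop')): A:[stop] B:[] C:[]
After 2 (send(from=B, to=A, msg='start')): A:[stop,start] B:[] C:[]
After 3 (send(from=B, to=A, msg='bye')): A:[stop,start,bye] B:[] C:[]
After 4 (process(B)): A:[stop,start,bye] B:[] C:[]
After 5 (process(C)): A:[stop,start,bye] B:[] C:[]
After 6 (process(B)): A:[stop,start,bye] B:[] C:[]
After 7 (send(from=C, to=A, msg='hello')): A:[stop,start,bye,hello] B:[] C:[]
After 8 (send(from=C, to=B, msg='err')): A:[stop,start,bye,hello] B:[err] C:[]
After 9 (send(from=C, to=B, msg='ok')): A:[stop,start,bye,hello] B:[err,ok] C:[]
After 10 (send(from=C, to=A, msg='resp')): A:[stop,start,bye,hello,resp] B:[err,ok] C:[]
After 11 (process(C)): A:[stop,start,bye,hello,resp] B:[err,ok] C:[]
After 12 (send(from=A, to=B, msg='tick')): A:[stop,start,bye,hello,resp] B:[err,ok,tick] C:[]
After 13 (process(A)): A:[start,bye,hello,resp] B:[err,ok,tick] C:[]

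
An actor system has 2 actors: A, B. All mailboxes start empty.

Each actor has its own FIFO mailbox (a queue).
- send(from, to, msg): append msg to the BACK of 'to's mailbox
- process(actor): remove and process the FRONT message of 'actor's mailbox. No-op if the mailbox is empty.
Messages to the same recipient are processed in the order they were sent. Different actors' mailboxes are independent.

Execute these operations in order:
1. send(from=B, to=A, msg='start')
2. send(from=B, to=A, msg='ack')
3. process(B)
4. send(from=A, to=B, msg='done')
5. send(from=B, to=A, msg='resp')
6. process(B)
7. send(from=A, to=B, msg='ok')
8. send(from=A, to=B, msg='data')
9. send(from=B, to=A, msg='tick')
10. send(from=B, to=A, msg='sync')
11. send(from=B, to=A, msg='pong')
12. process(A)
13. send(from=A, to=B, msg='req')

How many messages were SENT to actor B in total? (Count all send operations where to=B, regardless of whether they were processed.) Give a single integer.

Answer: 4

Derivation:
After 1 (send(from=B, to=A, msg='start')): A:[start] B:[]
After 2 (send(from=B, to=A, msg='ack')): A:[start,ack] B:[]
After 3 (process(B)): A:[start,ack] B:[]
After 4 (send(from=A, to=B, msg='done')): A:[start,ack] B:[done]
After 5 (send(from=B, to=A, msg='resp')): A:[start,ack,resp] B:[done]
After 6 (process(B)): A:[start,ack,resp] B:[]
After 7 (send(from=A, to=B, msg='ok')): A:[start,ack,resp] B:[ok]
After 8 (send(from=A, to=B, msg='data')): A:[start,ack,resp] B:[ok,data]
After 9 (send(from=B, to=A, msg='tick')): A:[start,ack,resp,tick] B:[ok,data]
After 10 (send(from=B, to=A, msg='sync')): A:[start,ack,resp,tick,sync] B:[ok,data]
After 11 (send(from=B, to=A, msg='pong')): A:[start,ack,resp,tick,sync,pong] B:[ok,data]
After 12 (process(A)): A:[ack,resp,tick,sync,pong] B:[ok,data]
After 13 (send(from=A, to=B, msg='req')): A:[ack,resp,tick,sync,pong] B:[ok,data,req]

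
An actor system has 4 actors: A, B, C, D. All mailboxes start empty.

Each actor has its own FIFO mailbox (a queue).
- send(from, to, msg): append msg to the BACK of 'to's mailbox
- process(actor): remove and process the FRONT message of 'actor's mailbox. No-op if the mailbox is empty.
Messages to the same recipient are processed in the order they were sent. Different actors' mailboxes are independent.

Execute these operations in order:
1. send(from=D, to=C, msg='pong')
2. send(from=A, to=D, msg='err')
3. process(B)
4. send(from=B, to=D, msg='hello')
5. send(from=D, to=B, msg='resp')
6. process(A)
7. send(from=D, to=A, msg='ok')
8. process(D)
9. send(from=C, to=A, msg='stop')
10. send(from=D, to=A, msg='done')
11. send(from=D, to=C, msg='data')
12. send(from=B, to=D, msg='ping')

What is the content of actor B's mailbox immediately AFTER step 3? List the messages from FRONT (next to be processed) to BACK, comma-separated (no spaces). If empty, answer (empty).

After 1 (send(from=D, to=C, msg='pong')): A:[] B:[] C:[pong] D:[]
After 2 (send(from=A, to=D, msg='err')): A:[] B:[] C:[pong] D:[err]
After 3 (process(B)): A:[] B:[] C:[pong] D:[err]

(empty)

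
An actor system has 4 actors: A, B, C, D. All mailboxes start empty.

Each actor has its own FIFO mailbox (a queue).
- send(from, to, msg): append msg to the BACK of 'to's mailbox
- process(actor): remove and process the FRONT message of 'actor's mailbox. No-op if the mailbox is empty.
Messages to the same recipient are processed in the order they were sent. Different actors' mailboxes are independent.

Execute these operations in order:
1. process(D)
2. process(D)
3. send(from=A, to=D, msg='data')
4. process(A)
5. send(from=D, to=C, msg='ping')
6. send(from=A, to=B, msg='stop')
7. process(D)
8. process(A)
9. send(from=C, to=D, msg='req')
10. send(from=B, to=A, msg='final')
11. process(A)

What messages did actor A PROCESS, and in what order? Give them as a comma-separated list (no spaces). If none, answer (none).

Answer: final

Derivation:
After 1 (process(D)): A:[] B:[] C:[] D:[]
After 2 (process(D)): A:[] B:[] C:[] D:[]
After 3 (send(from=A, to=D, msg='data')): A:[] B:[] C:[] D:[data]
After 4 (process(A)): A:[] B:[] C:[] D:[data]
After 5 (send(from=D, to=C, msg='ping')): A:[] B:[] C:[ping] D:[data]
After 6 (send(from=A, to=B, msg='stop')): A:[] B:[stop] C:[ping] D:[data]
After 7 (process(D)): A:[] B:[stop] C:[ping] D:[]
After 8 (process(A)): A:[] B:[stop] C:[ping] D:[]
After 9 (send(from=C, to=D, msg='req')): A:[] B:[stop] C:[ping] D:[req]
After 10 (send(from=B, to=A, msg='final')): A:[final] B:[stop] C:[ping] D:[req]
After 11 (process(A)): A:[] B:[stop] C:[ping] D:[req]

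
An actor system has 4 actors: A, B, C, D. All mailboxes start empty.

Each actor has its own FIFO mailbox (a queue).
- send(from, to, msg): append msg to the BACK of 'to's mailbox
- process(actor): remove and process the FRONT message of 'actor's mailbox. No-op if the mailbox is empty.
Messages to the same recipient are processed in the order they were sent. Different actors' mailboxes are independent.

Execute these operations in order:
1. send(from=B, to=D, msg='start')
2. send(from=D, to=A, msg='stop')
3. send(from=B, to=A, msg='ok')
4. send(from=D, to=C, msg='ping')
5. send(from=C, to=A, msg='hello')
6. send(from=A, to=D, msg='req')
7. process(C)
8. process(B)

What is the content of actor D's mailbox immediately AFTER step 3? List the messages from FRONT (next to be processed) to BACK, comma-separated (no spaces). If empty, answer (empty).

After 1 (send(from=B, to=D, msg='start')): A:[] B:[] C:[] D:[start]
After 2 (send(from=D, to=A, msg='stop')): A:[stop] B:[] C:[] D:[start]
After 3 (send(from=B, to=A, msg='ok')): A:[stop,ok] B:[] C:[] D:[start]

start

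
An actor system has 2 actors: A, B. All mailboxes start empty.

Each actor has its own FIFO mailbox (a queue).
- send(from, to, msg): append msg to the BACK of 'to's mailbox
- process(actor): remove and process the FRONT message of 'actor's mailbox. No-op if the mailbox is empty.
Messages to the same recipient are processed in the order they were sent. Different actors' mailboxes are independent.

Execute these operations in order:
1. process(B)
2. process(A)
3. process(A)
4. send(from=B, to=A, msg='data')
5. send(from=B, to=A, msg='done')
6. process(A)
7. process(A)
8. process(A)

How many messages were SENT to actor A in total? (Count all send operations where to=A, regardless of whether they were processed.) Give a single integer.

After 1 (process(B)): A:[] B:[]
After 2 (process(A)): A:[] B:[]
After 3 (process(A)): A:[] B:[]
After 4 (send(from=B, to=A, msg='data')): A:[data] B:[]
After 5 (send(from=B, to=A, msg='done')): A:[data,done] B:[]
After 6 (process(A)): A:[done] B:[]
After 7 (process(A)): A:[] B:[]
After 8 (process(A)): A:[] B:[]

Answer: 2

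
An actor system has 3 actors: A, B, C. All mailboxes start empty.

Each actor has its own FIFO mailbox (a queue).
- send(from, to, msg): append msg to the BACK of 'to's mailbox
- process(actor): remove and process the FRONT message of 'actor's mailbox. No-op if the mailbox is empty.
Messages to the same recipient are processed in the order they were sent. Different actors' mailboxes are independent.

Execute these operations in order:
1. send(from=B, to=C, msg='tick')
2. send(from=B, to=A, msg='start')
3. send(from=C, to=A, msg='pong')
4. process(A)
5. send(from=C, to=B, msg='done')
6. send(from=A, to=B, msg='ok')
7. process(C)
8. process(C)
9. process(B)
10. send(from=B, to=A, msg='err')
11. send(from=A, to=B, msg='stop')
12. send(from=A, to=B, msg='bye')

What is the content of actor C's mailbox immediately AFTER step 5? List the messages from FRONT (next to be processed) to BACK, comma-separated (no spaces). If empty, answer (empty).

After 1 (send(from=B, to=C, msg='tick')): A:[] B:[] C:[tick]
After 2 (send(from=B, to=A, msg='start')): A:[start] B:[] C:[tick]
After 3 (send(from=C, to=A, msg='pong')): A:[start,pong] B:[] C:[tick]
After 4 (process(A)): A:[pong] B:[] C:[tick]
After 5 (send(from=C, to=B, msg='done')): A:[pong] B:[done] C:[tick]

tick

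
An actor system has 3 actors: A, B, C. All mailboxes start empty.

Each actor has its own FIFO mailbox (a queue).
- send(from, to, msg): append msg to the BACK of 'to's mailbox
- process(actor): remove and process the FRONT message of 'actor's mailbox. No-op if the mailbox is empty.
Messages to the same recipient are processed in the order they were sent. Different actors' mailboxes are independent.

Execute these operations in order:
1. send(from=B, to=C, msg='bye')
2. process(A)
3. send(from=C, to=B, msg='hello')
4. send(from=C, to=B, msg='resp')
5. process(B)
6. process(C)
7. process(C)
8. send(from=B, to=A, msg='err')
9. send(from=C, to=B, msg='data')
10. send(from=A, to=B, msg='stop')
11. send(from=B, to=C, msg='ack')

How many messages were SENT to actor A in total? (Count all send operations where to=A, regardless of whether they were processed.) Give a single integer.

Answer: 1

Derivation:
After 1 (send(from=B, to=C, msg='bye')): A:[] B:[] C:[bye]
After 2 (process(A)): A:[] B:[] C:[bye]
After 3 (send(from=C, to=B, msg='hello')): A:[] B:[hello] C:[bye]
After 4 (send(from=C, to=B, msg='resp')): A:[] B:[hello,resp] C:[bye]
After 5 (process(B)): A:[] B:[resp] C:[bye]
After 6 (process(C)): A:[] B:[resp] C:[]
After 7 (process(C)): A:[] B:[resp] C:[]
After 8 (send(from=B, to=A, msg='err')): A:[err] B:[resp] C:[]
After 9 (send(from=C, to=B, msg='data')): A:[err] B:[resp,data] C:[]
After 10 (send(from=A, to=B, msg='stop')): A:[err] B:[resp,data,stop] C:[]
After 11 (send(from=B, to=C, msg='ack')): A:[err] B:[resp,data,stop] C:[ack]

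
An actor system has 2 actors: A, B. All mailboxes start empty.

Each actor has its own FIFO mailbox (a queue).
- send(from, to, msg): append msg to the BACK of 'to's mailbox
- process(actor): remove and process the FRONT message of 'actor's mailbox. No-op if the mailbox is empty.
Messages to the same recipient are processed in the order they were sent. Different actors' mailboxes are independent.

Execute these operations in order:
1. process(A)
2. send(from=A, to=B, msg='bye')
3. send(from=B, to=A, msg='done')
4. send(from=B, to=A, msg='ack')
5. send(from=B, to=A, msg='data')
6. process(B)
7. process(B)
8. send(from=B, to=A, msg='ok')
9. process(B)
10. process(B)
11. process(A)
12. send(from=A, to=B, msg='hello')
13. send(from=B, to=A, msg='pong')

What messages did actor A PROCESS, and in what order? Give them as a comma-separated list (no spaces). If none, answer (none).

After 1 (process(A)): A:[] B:[]
After 2 (send(from=A, to=B, msg='bye')): A:[] B:[bye]
After 3 (send(from=B, to=A, msg='done')): A:[done] B:[bye]
After 4 (send(from=B, to=A, msg='ack')): A:[done,ack] B:[bye]
After 5 (send(from=B, to=A, msg='data')): A:[done,ack,data] B:[bye]
After 6 (process(B)): A:[done,ack,data] B:[]
After 7 (process(B)): A:[done,ack,data] B:[]
After 8 (send(from=B, to=A, msg='ok')): A:[done,ack,data,ok] B:[]
After 9 (process(B)): A:[done,ack,data,ok] B:[]
After 10 (process(B)): A:[done,ack,data,ok] B:[]
After 11 (process(A)): A:[ack,data,ok] B:[]
After 12 (send(from=A, to=B, msg='hello')): A:[ack,data,ok] B:[hello]
After 13 (send(from=B, to=A, msg='pong')): A:[ack,data,ok,pong] B:[hello]

Answer: done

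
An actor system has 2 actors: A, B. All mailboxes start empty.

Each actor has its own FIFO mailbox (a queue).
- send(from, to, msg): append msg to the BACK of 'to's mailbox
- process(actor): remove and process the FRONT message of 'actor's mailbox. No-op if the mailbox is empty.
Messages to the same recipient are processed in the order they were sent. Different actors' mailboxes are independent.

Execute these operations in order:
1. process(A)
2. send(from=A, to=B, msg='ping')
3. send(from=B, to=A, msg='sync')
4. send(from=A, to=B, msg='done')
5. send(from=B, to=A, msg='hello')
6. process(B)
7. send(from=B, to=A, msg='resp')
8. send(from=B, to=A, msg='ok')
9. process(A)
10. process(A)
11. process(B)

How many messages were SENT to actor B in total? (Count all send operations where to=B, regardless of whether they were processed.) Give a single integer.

Answer: 2

Derivation:
After 1 (process(A)): A:[] B:[]
After 2 (send(from=A, to=B, msg='ping')): A:[] B:[ping]
After 3 (send(from=B, to=A, msg='sync')): A:[sync] B:[ping]
After 4 (send(from=A, to=B, msg='done')): A:[sync] B:[ping,done]
After 5 (send(from=B, to=A, msg='hello')): A:[sync,hello] B:[ping,done]
After 6 (process(B)): A:[sync,hello] B:[done]
After 7 (send(from=B, to=A, msg='resp')): A:[sync,hello,resp] B:[done]
After 8 (send(from=B, to=A, msg='ok')): A:[sync,hello,resp,ok] B:[done]
After 9 (process(A)): A:[hello,resp,ok] B:[done]
After 10 (process(A)): A:[resp,ok] B:[done]
After 11 (process(B)): A:[resp,ok] B:[]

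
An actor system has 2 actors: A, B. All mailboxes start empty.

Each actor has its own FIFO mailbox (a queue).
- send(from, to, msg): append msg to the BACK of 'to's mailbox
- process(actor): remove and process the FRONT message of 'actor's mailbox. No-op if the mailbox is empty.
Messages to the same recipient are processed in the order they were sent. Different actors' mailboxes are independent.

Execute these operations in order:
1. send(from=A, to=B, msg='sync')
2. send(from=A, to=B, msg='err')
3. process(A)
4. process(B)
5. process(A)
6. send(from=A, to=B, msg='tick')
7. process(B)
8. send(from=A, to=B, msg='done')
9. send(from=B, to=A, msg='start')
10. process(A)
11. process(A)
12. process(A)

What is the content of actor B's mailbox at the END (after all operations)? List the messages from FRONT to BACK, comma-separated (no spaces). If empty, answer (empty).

Answer: tick,done

Derivation:
After 1 (send(from=A, to=B, msg='sync')): A:[] B:[sync]
After 2 (send(from=A, to=B, msg='err')): A:[] B:[sync,err]
After 3 (process(A)): A:[] B:[sync,err]
After 4 (process(B)): A:[] B:[err]
After 5 (process(A)): A:[] B:[err]
After 6 (send(from=A, to=B, msg='tick')): A:[] B:[err,tick]
After 7 (process(B)): A:[] B:[tick]
After 8 (send(from=A, to=B, msg='done')): A:[] B:[tick,done]
After 9 (send(from=B, to=A, msg='start')): A:[start] B:[tick,done]
After 10 (process(A)): A:[] B:[tick,done]
After 11 (process(A)): A:[] B:[tick,done]
After 12 (process(A)): A:[] B:[tick,done]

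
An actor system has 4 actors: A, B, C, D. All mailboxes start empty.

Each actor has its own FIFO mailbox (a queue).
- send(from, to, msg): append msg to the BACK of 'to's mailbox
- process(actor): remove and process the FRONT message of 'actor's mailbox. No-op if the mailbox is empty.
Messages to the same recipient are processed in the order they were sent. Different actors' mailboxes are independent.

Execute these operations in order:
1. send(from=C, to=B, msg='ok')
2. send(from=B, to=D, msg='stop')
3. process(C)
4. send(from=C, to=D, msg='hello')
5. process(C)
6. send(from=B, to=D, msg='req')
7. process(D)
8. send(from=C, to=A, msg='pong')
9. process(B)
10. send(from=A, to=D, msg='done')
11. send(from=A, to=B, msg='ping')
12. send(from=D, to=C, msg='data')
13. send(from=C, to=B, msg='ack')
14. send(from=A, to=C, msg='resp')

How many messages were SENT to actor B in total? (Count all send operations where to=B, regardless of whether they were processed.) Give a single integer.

After 1 (send(from=C, to=B, msg='ok')): A:[] B:[ok] C:[] D:[]
After 2 (send(from=B, to=D, msg='stop')): A:[] B:[ok] C:[] D:[stop]
After 3 (process(C)): A:[] B:[ok] C:[] D:[stop]
After 4 (send(from=C, to=D, msg='hello')): A:[] B:[ok] C:[] D:[stop,hello]
After 5 (process(C)): A:[] B:[ok] C:[] D:[stop,hello]
After 6 (send(from=B, to=D, msg='req')): A:[] B:[ok] C:[] D:[stop,hello,req]
After 7 (process(D)): A:[] B:[ok] C:[] D:[hello,req]
After 8 (send(from=C, to=A, msg='pong')): A:[pong] B:[ok] C:[] D:[hello,req]
After 9 (process(B)): A:[pong] B:[] C:[] D:[hello,req]
After 10 (send(from=A, to=D, msg='done')): A:[pong] B:[] C:[] D:[hello,req,done]
After 11 (send(from=A, to=B, msg='ping')): A:[pong] B:[ping] C:[] D:[hello,req,done]
After 12 (send(from=D, to=C, msg='data')): A:[pong] B:[ping] C:[data] D:[hello,req,done]
After 13 (send(from=C, to=B, msg='ack')): A:[pong] B:[ping,ack] C:[data] D:[hello,req,done]
After 14 (send(from=A, to=C, msg='resp')): A:[pong] B:[ping,ack] C:[data,resp] D:[hello,req,done]

Answer: 3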